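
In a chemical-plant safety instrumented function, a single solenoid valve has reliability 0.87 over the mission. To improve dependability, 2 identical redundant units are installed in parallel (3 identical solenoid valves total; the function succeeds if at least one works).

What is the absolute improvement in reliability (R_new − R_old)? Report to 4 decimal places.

R_before = 0.87
R_after = 1 − (1 − 0.87)^3 = 0.9978
ΔR = 0.9978 − 0.87 = 0.1278

0.1278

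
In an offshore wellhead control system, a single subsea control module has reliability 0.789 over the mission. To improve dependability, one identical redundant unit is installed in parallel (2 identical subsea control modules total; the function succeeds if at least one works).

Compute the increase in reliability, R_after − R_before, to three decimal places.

R_before = 0.789
R_after = 1 − (1 − 0.789)^2 = 0.955
ΔR = 0.955 − 0.789 = 0.166

0.166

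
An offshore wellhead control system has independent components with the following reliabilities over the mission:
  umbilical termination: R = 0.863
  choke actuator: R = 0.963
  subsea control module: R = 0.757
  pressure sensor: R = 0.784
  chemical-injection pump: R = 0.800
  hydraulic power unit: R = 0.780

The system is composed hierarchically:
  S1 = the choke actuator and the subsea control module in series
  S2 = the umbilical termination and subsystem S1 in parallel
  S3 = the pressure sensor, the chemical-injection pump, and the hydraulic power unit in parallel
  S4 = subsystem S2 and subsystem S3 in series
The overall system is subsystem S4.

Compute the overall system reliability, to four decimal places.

Series (choke actuator and subsea control module): 0.963000 × 0.757000 = 0.728991
Parallel (umbilical termination and [0.728991]): 1 − (1 − 0.863000)(1 − 0.728991) = 0.962872
Parallel (pressure sensor, chemical-injection pump, and hydraulic power unit): 1 − (1 − 0.784000)(1 − 0.800000)(1 − 0.780000) = 0.990496
Series ([0.962872] and [0.990496]): 0.962872 × 0.990496 = 0.9537

0.9537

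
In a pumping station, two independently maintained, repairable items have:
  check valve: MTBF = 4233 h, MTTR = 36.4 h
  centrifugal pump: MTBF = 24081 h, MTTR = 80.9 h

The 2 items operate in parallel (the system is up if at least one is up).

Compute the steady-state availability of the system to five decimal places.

A(check valve) = MTBF/(MTBF+MTTR) = 4233/(4233+36.4) = 0.991474
A(centrifugal pump) = MTBF/(MTBF+MTTR) = 24081/(24081+80.9) = 0.996652
Parallel availability: 1 − (1 − 0.991474)(1 − 0.996652) = 0.99997

0.99997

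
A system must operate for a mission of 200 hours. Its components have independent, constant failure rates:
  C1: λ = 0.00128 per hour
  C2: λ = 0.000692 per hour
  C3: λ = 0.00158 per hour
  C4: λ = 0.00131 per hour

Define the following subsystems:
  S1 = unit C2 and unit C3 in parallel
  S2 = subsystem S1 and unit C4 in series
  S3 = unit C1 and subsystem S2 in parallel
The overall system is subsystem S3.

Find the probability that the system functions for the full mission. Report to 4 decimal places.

0.9419

R(C1) = exp(−0.00128 × 200) = 0.774142
R(C2) = exp(−0.000692 × 200) = 0.870750
R(C3) = exp(−0.00158 × 200) = 0.729059
R(C4) = exp(−0.00131 × 200) = 0.769511
Parallel (C2 and C3): 1 − (1 − 0.870750)(1 − 0.729059) = 0.964981
Series ([0.964981] and C4): 0.964981 × 0.769511 = 0.742563
Parallel (C1 and [0.742563]): 1 − (1 − 0.774142)(1 − 0.742563) = 0.9419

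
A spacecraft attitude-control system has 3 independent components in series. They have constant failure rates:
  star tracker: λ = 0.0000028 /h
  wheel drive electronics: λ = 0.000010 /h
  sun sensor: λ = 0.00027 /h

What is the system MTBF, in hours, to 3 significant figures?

3540

Series of exponential components: λ_sys = Σ λ_i
λ_sys = 0.0000028 + 0.000010 + 0.00027 = 2.8280e-04 /h
MTBF = 1 / λ_sys = 3540 h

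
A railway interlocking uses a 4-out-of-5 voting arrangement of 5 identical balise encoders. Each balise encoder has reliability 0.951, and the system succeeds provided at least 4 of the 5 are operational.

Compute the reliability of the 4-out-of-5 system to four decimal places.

R = Σ_{i=4}^{5} C(5,i) p^i (1−p)^{5−i} with p = 0.951
C(5,4)·0.951^4·0.049^1 = 0.200396
C(5,5)·0.951^5·0.049^0 = 0.777862
Sum = 0.9783

0.9783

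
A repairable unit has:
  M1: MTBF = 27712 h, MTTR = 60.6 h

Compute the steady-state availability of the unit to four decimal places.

A(M1) = MTBF/(MTBF+MTTR) = 27712/(27712+60.6) = 0.9978

0.9978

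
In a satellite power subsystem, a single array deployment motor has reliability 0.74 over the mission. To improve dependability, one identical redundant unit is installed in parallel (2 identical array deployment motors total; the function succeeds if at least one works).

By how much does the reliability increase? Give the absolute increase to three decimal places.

R_before = 0.74
R_after = 1 − (1 − 0.74)^2 = 0.932
ΔR = 0.932 − 0.74 = 0.192

0.192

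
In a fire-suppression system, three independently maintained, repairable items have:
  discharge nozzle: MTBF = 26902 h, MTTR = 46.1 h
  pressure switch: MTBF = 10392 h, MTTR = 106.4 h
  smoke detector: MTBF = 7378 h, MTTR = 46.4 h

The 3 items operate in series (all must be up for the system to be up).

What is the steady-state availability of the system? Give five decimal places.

A(discharge nozzle) = MTBF/(MTBF+MTTR) = 26902/(26902+46.1) = 0.998289
A(pressure switch) = MTBF/(MTBF+MTTR) = 10392/(10392+106.4) = 0.989865
A(smoke detector) = MTBF/(MTBF+MTTR) = 7378/(7378+46.4) = 0.993750
Series availability: 0.998289 × 0.989865 × 0.993750 = 0.98200

0.98200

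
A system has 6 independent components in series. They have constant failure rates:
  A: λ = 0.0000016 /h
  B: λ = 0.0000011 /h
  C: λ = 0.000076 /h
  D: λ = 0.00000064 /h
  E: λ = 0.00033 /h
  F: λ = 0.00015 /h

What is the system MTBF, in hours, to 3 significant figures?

1790

Series of exponential components: λ_sys = Σ λ_i
λ_sys = 0.0000016 + 0.0000011 + 0.000076 + 0.00000064 + 0.00033 + 0.00015 = 5.5934e-04 /h
MTBF = 1 / λ_sys = 1790 h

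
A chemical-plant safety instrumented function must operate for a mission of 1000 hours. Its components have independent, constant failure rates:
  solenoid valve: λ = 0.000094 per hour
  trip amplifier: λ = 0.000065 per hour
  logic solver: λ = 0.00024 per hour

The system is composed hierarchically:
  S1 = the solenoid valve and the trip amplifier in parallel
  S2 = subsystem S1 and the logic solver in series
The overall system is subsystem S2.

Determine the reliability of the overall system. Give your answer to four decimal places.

0.7822

R(solenoid valve) = exp(−0.000094 × 1000) = 0.910283
R(trip amplifier) = exp(−0.000065 × 1000) = 0.937067
R(logic solver) = exp(−0.00024 × 1000) = 0.786628
Parallel (solenoid valve and trip amplifier): 1 − (1 − 0.910283)(1 − 0.937067) = 0.994354
Series ([0.994354] and logic solver): 0.994354 × 0.786628 = 0.7822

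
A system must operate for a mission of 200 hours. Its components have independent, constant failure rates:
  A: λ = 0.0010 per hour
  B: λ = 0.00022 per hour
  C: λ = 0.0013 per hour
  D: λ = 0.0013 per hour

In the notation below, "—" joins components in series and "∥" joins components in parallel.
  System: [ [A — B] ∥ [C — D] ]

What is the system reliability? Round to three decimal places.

0.912

R(A) = exp(−0.0010 × 200) = 0.81873
R(B) = exp(−0.00022 × 200) = 0.95695
R(C) = exp(−0.0013 × 200) = 0.77105
R(D) = exp(−0.0013 × 200) = 0.77105
Series (A and B): 0.81873 × 0.95695 = 0.78348
Series (C and D): 0.77105 × 0.77105 = 0.59452
Parallel ([0.78348] and [0.59452]): 1 − (1 − 0.78348)(1 − 0.59452) = 0.912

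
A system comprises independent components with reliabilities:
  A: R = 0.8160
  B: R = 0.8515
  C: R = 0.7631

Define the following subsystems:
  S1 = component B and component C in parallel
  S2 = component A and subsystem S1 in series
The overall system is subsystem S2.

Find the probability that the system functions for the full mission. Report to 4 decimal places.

0.7873

Parallel (B and C): 1 − (1 − 0.851500)(1 − 0.763100) = 0.964820
Series (A and [0.964820]): 0.816000 × 0.964820 = 0.7873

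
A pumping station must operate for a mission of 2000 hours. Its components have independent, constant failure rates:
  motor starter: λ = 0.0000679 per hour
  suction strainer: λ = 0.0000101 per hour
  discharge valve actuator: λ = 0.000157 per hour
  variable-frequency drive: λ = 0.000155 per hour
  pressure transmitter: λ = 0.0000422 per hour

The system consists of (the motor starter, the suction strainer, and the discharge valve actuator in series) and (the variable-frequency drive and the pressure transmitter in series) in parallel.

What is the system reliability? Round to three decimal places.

0.878

R(motor starter) = exp(−0.0000679 × 2000) = 0.87302
R(suction strainer) = exp(−0.0000101 × 2000) = 0.98000
R(discharge valve actuator) = exp(−0.000157 × 2000) = 0.73052
R(variable-frequency drive) = exp(−0.000155 × 2000) = 0.73345
R(pressure transmitter) = exp(−0.0000422 × 2000) = 0.91906
Series (motor starter, suction strainer, and discharge valve actuator): 0.87302 × 0.98000 × 0.73052 = 0.62500
Series (variable-frequency drive and pressure transmitter): 0.73345 × 0.91906 = 0.67408
Parallel ([0.62500] and [0.67408]): 1 − (1 − 0.62500)(1 − 0.67408) = 0.878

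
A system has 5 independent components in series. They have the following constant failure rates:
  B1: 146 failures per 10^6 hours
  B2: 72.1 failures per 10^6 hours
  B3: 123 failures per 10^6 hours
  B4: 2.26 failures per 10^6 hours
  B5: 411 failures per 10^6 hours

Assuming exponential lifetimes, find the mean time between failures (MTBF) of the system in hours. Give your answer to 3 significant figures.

1330

Series of exponential components: λ_sys = Σ λ_i
λ_sys = 0.000146 + 0.0000721 + 0.000123 + 0.00000226 + 0.000411 = 7.5436e-04 /h
MTBF = 1 / λ_sys = 1330 h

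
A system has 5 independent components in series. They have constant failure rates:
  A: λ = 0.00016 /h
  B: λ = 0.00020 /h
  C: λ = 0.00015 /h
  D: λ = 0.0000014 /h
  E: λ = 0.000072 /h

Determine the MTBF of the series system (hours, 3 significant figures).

1710

Series of exponential components: λ_sys = Σ λ_i
λ_sys = 0.00016 + 0.00020 + 0.00015 + 0.0000014 + 0.000072 = 5.8340e-04 /h
MTBF = 1 / λ_sys = 1710 h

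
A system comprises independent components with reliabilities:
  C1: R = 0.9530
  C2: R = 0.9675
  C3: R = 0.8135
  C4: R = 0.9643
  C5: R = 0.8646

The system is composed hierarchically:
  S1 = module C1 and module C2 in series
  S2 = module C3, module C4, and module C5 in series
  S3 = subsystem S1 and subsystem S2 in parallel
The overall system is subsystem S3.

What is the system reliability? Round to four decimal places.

Series (C1 and C2): 0.953000 × 0.967500 = 0.922028
Series (C3, C4, and C5): 0.813500 × 0.964300 × 0.864600 = 0.678242
Parallel ([0.922028] and [0.678242]): 1 − (1 − 0.922028)(1 − 0.678242) = 0.9749

0.9749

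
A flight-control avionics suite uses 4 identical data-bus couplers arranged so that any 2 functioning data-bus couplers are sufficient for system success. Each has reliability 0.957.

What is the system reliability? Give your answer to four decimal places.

0.9997

R = Σ_{i=2}^{4} C(4,i) p^i (1−p)^{4−i} with p = 0.957
C(4,2)·0.957^2·0.043^2 = 0.010160
C(4,3)·0.957^3·0.043^1 = 0.150752
C(4,4)·0.957^4·0.043^0 = 0.838779
Sum = 0.9997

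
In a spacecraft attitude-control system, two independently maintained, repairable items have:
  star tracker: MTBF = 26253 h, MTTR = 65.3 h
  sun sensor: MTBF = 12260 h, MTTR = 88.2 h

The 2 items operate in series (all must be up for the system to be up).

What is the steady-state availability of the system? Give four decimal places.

A(star tracker) = MTBF/(MTBF+MTTR) = 26253/(26253+65.3) = 0.997519
A(sun sensor) = MTBF/(MTBF+MTTR) = 12260/(12260+88.2) = 0.992857
Series availability: 0.997519 × 0.992857 = 0.9904

0.9904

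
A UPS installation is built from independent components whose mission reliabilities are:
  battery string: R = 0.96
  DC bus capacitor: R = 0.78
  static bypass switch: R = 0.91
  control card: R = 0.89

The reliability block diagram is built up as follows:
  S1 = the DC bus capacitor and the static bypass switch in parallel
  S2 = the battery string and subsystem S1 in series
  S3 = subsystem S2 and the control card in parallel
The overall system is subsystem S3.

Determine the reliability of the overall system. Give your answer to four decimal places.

Parallel (DC bus capacitor and static bypass switch): 1 − (1 − 0.780000)(1 − 0.910000) = 0.980200
Series (battery string and [0.980200]): 0.960000 × 0.980200 = 0.940992
Parallel ([0.940992] and control card): 1 − (1 − 0.940992)(1 − 0.890000) = 0.9935

0.9935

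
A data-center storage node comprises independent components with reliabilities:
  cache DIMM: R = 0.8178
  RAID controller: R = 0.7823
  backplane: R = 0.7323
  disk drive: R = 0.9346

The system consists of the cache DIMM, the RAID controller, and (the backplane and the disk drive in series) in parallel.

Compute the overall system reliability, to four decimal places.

0.9875

Series (backplane and disk drive): 0.732300 × 0.934600 = 0.684408
Parallel (cache DIMM, RAID controller, and [0.684408]): 1 − (1 − 0.817800)(1 − 0.782300)(1 − 0.684408) = 0.9875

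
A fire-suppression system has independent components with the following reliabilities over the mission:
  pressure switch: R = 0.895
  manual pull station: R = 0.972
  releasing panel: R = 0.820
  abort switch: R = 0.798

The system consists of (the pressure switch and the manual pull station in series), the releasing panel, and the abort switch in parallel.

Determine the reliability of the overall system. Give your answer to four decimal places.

0.9953

Series (pressure switch and manual pull station): 0.895000 × 0.972000 = 0.869940
Parallel ([0.869940], releasing panel, and abort switch): 1 − (1 − 0.869940)(1 − 0.820000)(1 − 0.798000) = 0.9953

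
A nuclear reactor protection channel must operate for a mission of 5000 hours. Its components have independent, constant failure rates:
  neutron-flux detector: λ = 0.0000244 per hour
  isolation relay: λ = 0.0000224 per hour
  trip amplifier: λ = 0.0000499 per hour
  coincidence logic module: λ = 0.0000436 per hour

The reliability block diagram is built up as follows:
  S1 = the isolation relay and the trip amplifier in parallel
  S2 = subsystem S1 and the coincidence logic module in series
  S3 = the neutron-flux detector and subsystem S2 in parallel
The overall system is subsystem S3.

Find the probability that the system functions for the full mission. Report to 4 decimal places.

0.9753

R(neutron-flux detector) = exp(−0.0000244 × 5000) = 0.885148
R(isolation relay) = exp(−0.0000224 × 5000) = 0.894044
R(trip amplifier) = exp(−0.0000499 × 5000) = 0.779190
R(coincidence logic module) = exp(−0.0000436 × 5000) = 0.804125
Parallel (isolation relay and trip amplifier): 1 − (1 − 0.894044)(1 − 0.779190) = 0.976604
Series ([0.976604] and coincidence logic module): 0.976604 × 0.804125 = 0.785312
Parallel (neutron-flux detector and [0.785312]): 1 − (1 − 0.885148)(1 − 0.785312) = 0.9753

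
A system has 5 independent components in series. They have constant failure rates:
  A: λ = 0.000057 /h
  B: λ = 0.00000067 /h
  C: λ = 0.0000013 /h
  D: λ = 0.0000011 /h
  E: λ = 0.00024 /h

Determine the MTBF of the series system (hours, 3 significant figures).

Series of exponential components: λ_sys = Σ λ_i
λ_sys = 0.000057 + 0.00000067 + 0.0000013 + 0.0000011 + 0.00024 = 3.0007e-04 /h
MTBF = 1 / λ_sys = 3330 h

3330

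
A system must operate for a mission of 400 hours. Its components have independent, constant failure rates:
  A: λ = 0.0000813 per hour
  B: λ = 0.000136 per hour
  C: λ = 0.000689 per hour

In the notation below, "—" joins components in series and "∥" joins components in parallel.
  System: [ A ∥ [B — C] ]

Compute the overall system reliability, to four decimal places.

0.9910

R(A) = exp(−0.0000813 × 400) = 0.968003
R(B) = exp(−0.000136 × 400) = 0.947053
R(C) = exp(−0.000689 × 400) = 0.759117
Series (B and C): 0.947053 × 0.759117 = 0.718924
Parallel (A and [0.718924]): 1 − (1 − 0.968003)(1 − 0.718924) = 0.9910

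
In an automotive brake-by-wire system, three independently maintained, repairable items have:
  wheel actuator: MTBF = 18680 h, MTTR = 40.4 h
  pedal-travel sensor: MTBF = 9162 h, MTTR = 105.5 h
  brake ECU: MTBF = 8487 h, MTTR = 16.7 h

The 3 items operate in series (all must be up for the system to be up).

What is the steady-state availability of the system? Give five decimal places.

0.98455

A(wheel actuator) = MTBF/(MTBF+MTTR) = 18680/(18680+40.4) = 0.997842
A(pedal-travel sensor) = MTBF/(MTBF+MTTR) = 9162/(9162+105.5) = 0.988616
A(brake ECU) = MTBF/(MTBF+MTTR) = 8487/(8487+16.7) = 0.998036
Series availability: 0.997842 × 0.988616 × 0.998036 = 0.98455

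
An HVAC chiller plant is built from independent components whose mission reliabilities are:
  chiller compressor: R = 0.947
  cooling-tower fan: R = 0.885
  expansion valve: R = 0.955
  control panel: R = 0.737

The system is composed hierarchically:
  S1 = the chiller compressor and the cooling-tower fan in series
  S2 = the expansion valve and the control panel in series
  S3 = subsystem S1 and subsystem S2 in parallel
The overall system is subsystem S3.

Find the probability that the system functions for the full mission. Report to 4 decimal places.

Series (chiller compressor and cooling-tower fan): 0.947000 × 0.885000 = 0.838095
Series (expansion valve and control panel): 0.955000 × 0.737000 = 0.703835
Parallel ([0.838095] and [0.703835]): 1 − (1 − 0.838095)(1 − 0.703835) = 0.9520

0.9520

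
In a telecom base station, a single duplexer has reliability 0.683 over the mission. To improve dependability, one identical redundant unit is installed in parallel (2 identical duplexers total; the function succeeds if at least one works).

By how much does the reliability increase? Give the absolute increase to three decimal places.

0.217

R_before = 0.683
R_after = 1 − (1 − 0.683)^2 = 0.900
ΔR = 0.900 − 0.683 = 0.217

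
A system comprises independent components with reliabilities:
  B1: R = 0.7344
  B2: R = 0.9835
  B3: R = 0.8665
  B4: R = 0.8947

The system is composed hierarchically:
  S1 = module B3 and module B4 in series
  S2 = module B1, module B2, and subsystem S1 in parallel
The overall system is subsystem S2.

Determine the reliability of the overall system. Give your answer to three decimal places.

0.999

Series (B3 and B4): 0.86650 × 0.89470 = 0.77526
Parallel (B1, B2, and [0.77526]): 1 − (1 − 0.73440)(1 − 0.98350)(1 − 0.77526) = 0.999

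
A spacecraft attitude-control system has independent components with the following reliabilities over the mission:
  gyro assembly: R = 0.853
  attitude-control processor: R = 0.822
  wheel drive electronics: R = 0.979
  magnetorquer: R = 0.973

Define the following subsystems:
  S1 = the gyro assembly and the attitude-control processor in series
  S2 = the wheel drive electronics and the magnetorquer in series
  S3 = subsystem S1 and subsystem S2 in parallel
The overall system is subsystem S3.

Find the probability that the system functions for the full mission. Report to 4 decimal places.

0.9858

Series (gyro assembly and attitude-control processor): 0.853000 × 0.822000 = 0.701166
Series (wheel drive electronics and magnetorquer): 0.979000 × 0.973000 = 0.952567
Parallel ([0.701166] and [0.952567]): 1 − (1 − 0.701166)(1 − 0.952567) = 0.9858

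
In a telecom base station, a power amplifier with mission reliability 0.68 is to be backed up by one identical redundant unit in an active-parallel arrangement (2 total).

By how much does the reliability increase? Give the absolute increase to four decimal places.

0.2176

R_before = 0.68
R_after = 1 − (1 − 0.68)^2 = 0.8976
ΔR = 0.8976 − 0.68 = 0.2176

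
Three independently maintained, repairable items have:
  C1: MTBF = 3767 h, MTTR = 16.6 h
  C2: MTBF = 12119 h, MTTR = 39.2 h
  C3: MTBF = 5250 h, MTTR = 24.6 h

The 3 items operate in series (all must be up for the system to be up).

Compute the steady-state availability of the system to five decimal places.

A(C1) = MTBF/(MTBF+MTTR) = 3767/(3767+16.6) = 0.995613
A(C2) = MTBF/(MTBF+MTTR) = 12119/(12119+39.2) = 0.996776
A(C3) = MTBF/(MTBF+MTTR) = 5250/(5250+24.6) = 0.995336
Series availability: 0.995613 × 0.996776 × 0.995336 = 0.98777

0.98777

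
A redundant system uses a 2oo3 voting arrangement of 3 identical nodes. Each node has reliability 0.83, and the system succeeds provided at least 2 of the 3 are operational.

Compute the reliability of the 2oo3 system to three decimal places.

R = Σ_{i=2}^{3} C(3,i) p^i (1−p)^{3−i} with p = 0.83
C(3,2)·0.83^2·0.17^1 = 0.35134
C(3,3)·0.83^3·0.17^0 = 0.57179
Sum = 0.923

0.923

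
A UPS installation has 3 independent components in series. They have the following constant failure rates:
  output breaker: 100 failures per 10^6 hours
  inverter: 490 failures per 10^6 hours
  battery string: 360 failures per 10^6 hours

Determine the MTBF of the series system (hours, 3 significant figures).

Series of exponential components: λ_sys = Σ λ_i
λ_sys = 0.00010 + 0.00049 + 0.00036 = 9.5000e-04 /h
MTBF = 1 / λ_sys = 1050 h

1050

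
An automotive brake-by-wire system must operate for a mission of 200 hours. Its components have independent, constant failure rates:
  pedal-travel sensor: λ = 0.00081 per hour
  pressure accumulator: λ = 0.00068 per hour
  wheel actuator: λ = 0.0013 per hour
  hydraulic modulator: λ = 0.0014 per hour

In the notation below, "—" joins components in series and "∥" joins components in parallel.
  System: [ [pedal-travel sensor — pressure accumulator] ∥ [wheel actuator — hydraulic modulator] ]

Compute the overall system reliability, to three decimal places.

0.892

R(pedal-travel sensor) = exp(−0.00081 × 200) = 0.85044
R(pressure accumulator) = exp(−0.00068 × 200) = 0.87284
R(wheel actuator) = exp(−0.0013 × 200) = 0.77105
R(hydraulic modulator) = exp(−0.0014 × 200) = 0.75578
Series (pedal-travel sensor and pressure accumulator): 0.85044 × 0.87284 = 0.74230
Series (wheel actuator and hydraulic modulator): 0.77105 × 0.75578 = 0.58274
Parallel ([0.74230] and [0.58274]): 1 − (1 − 0.74230)(1 − 0.58274) = 0.892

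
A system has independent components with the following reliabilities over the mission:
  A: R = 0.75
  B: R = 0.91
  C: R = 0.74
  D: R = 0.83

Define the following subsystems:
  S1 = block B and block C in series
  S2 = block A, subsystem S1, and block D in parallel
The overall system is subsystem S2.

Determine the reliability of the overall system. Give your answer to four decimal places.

0.9861

Series (B and C): 0.910000 × 0.740000 = 0.673400
Parallel (A, [0.673400], and D): 1 − (1 − 0.750000)(1 − 0.673400)(1 − 0.830000) = 0.9861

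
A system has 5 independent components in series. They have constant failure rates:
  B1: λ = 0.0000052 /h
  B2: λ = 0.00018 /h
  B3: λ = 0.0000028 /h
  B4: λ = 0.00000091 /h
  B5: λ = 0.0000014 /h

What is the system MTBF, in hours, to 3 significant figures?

Series of exponential components: λ_sys = Σ λ_i
λ_sys = 0.0000052 + 0.00018 + 0.0000028 + 0.00000091 + 0.0000014 = 1.9031e-04 /h
MTBF = 1 / λ_sys = 5250 h

5250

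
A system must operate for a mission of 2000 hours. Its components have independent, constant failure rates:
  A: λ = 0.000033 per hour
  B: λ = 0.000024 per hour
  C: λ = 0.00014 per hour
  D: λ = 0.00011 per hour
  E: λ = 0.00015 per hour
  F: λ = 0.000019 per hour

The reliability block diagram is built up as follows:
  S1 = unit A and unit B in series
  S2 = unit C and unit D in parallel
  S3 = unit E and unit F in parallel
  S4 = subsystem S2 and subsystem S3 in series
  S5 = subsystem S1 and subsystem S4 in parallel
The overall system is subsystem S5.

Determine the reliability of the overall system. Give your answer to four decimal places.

R(A) = exp(−0.000033 × 2000) = 0.936131
R(B) = exp(−0.000024 × 2000) = 0.953134
R(C) = exp(−0.00014 × 2000) = 0.755784
R(D) = exp(−0.00011 × 2000) = 0.802519
R(E) = exp(−0.00015 × 2000) = 0.740818
R(F) = exp(−0.000019 × 2000) = 0.962713
Series (A and B): 0.936131 × 0.953134 = 0.892258
Parallel (C and D): 1 − (1 − 0.755784)(1 − 0.802519) = 0.951772
Parallel (E and F): 1 − (1 − 0.740818)(1 − 0.962713) = 0.990336
Series ([0.951772] and [0.990336]): 0.951772 × 0.990336 = 0.942574
Parallel ([0.892258] and [0.942574]): 1 − (1 − 0.892258)(1 − 0.942574) = 0.9938

0.9938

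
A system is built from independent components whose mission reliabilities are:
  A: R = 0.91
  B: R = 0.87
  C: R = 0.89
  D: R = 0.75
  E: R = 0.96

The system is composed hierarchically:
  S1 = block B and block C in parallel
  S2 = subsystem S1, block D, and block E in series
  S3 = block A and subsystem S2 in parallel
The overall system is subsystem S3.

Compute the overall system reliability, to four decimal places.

Parallel (B and C): 1 − (1 − 0.870000)(1 − 0.890000) = 0.985700
Series ([0.985700], D, and E): 0.985700 × 0.750000 × 0.960000 = 0.709704
Parallel (A and [0.709704]): 1 − (1 − 0.910000)(1 − 0.709704) = 0.9739

0.9739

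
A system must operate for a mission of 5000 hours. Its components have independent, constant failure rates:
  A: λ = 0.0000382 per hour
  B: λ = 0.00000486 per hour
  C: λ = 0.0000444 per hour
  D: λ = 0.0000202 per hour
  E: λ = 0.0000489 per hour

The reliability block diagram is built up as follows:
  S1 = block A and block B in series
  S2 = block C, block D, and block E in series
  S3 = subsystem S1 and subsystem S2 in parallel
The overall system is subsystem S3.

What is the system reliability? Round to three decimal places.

R(A) = exp(−0.0000382 × 5000) = 0.82613
R(B) = exp(−0.00000486 × 5000) = 0.97599
R(C) = exp(−0.0000444 × 5000) = 0.80092
R(D) = exp(−0.0000202 × 5000) = 0.90393
R(E) = exp(−0.0000489 × 5000) = 0.78310
Series (A and B): 0.82613 × 0.97599 = 0.80629
Series (C, D, and E): 0.80092 × 0.90393 × 0.78310 = 0.56695
Parallel ([0.80629] and [0.56695]): 1 − (1 − 0.80629)(1 − 0.56695) = 0.916

0.916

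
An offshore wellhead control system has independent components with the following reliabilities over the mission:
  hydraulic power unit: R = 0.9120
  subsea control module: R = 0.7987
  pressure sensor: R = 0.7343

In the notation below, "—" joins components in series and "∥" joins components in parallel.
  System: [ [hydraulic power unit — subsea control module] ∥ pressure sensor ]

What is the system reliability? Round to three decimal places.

Series (hydraulic power unit and subsea control module): 0.91200 × 0.79870 = 0.72841
Parallel ([0.72841] and pressure sensor): 1 − (1 − 0.72841)(1 − 0.73430) = 0.928

0.928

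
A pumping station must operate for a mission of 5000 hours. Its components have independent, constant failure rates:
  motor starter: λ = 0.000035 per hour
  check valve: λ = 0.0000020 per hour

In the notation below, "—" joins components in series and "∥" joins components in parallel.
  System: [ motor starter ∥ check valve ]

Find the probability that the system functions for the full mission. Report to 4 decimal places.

0.9984

R(motor starter) = exp(−0.000035 × 5000) = 0.839457
R(check valve) = exp(−0.0000020 × 5000) = 0.990050
Parallel (motor starter and check valve): 1 − (1 − 0.839457)(1 − 0.990050) = 0.9984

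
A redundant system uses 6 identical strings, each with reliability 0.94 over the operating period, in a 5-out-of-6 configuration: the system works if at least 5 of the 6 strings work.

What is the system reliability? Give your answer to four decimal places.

R = Σ_{i=5}^{6} C(6,i) p^i (1−p)^{6−i} with p = 0.94
C(6,5)·0.94^5·0.06^1 = 0.264205
C(6,6)·0.94^6·0.06^0 = 0.689870
Sum = 0.9541

0.9541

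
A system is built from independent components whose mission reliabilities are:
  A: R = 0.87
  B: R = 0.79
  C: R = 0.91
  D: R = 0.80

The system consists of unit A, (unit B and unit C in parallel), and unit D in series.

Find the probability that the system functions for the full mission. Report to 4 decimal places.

Parallel (B and C): 1 − (1 − 0.790000)(1 − 0.910000) = 0.981100
Series (A, [0.981100], and D): 0.870000 × 0.981100 × 0.800000 = 0.6828

0.6828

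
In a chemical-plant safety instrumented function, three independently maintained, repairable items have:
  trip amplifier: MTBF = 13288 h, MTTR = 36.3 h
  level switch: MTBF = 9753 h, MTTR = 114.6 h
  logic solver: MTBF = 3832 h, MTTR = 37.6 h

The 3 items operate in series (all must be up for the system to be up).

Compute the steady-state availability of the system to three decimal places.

A(trip amplifier) = MTBF/(MTBF+MTTR) = 13288/(13288+36.3) = 0.997276
A(level switch) = MTBF/(MTBF+MTTR) = 9753/(9753+114.6) = 0.988386
A(logic solver) = MTBF/(MTBF+MTTR) = 3832/(3832+37.6) = 0.990283
Series availability: 0.997276 × 0.988386 × 0.990283 = 0.976

0.976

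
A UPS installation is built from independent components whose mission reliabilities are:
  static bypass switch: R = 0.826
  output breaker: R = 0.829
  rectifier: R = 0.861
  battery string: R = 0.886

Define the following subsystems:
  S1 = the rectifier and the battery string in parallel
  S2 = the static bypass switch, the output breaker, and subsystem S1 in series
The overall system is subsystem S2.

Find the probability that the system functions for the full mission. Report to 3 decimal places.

Parallel (rectifier and battery string): 1 − (1 − 0.86100)(1 − 0.88600) = 0.98415
Series (static bypass switch, output breaker, and [0.98415]): 0.82600 × 0.82900 × 0.98415 = 0.674

0.674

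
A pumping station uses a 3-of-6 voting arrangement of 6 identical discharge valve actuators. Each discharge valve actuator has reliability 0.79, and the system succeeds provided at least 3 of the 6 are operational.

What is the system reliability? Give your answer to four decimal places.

R = Σ_{i=3}^{6} C(6,i) p^i (1−p)^{6−i} with p = 0.79
C(6,3)·0.79^3·0.21^3 = 0.091321
C(6,4)·0.79^4·0.21^2 = 0.257655
C(6,5)·0.79^5·0.21^1 = 0.387709
C(6,6)·0.79^6·0.21^0 = 0.243087
Sum = 0.9798

0.9798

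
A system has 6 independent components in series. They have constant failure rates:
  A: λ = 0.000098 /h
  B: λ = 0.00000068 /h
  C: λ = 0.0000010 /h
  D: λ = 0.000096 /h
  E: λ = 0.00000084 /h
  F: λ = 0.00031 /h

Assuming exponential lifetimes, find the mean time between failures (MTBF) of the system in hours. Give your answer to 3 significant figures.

1970

Series of exponential components: λ_sys = Σ λ_i
λ_sys = 0.000098 + 0.00000068 + 0.0000010 + 0.000096 + 0.00000084 + 0.00031 = 5.0652e-04 /h
MTBF = 1 / λ_sys = 1970 h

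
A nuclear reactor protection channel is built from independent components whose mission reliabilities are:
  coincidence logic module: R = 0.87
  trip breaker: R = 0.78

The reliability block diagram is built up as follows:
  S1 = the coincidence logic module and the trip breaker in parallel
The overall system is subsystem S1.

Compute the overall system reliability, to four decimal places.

Parallel (coincidence logic module and trip breaker): 1 − (1 − 0.870000)(1 − 0.780000) = 0.9714

0.9714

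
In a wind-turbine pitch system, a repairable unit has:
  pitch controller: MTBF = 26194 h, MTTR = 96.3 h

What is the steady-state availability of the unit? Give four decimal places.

0.9963

A(pitch controller) = MTBF/(MTBF+MTTR) = 26194/(26194+96.3) = 0.9963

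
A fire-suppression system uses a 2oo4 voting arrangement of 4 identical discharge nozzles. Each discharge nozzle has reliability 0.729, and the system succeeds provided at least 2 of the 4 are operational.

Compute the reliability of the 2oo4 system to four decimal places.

0.9366

R = Σ_{i=2}^{4} C(4,i) p^i (1−p)^{4−i} with p = 0.729
C(4,2)·0.729^2·0.271^2 = 0.234177
C(4,3)·0.729^3·0.271^1 = 0.419964
C(4,4)·0.729^4·0.271^0 = 0.282430
Sum = 0.9366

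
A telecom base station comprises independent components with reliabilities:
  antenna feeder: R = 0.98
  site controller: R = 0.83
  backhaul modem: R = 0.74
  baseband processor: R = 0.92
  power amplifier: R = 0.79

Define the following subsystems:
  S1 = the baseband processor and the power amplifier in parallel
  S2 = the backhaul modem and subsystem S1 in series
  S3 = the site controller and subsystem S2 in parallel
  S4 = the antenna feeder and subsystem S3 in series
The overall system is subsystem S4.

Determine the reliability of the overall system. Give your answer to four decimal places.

Parallel (baseband processor and power amplifier): 1 − (1 − 0.920000)(1 − 0.790000) = 0.983200
Series (backhaul modem and [0.983200]): 0.740000 × 0.983200 = 0.727568
Parallel (site controller and [0.727568]): 1 − (1 − 0.830000)(1 − 0.727568) = 0.953687
Series (antenna feeder and [0.953687]): 0.980000 × 0.953687 = 0.9346

0.9346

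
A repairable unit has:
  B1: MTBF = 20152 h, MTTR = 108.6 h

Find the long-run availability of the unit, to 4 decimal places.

0.9946

A(B1) = MTBF/(MTBF+MTTR) = 20152/(20152+108.6) = 0.9946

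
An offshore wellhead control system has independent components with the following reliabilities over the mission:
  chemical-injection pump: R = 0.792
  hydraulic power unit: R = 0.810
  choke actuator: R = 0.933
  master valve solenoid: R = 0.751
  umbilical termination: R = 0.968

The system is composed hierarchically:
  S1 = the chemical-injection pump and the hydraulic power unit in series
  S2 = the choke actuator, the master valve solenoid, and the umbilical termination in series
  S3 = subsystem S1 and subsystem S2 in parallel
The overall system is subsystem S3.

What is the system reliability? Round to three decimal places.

0.885

Series (chemical-injection pump and hydraulic power unit): 0.79200 × 0.81000 = 0.64152
Series (choke actuator, master valve solenoid, and umbilical termination): 0.93300 × 0.75100 × 0.96800 = 0.67826
Parallel ([0.64152] and [0.67826]): 1 − (1 − 0.64152)(1 − 0.67826) = 0.885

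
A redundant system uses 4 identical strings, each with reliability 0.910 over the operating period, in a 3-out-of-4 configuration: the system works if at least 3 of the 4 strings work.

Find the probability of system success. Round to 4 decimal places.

0.9570

R = Σ_{i=3}^{4} C(4,i) p^i (1−p)^{4−i} with p = 0.910
C(4,3)·0.910^3·0.090^1 = 0.271286
C(4,4)·0.910^4·0.090^0 = 0.685750
Sum = 0.9570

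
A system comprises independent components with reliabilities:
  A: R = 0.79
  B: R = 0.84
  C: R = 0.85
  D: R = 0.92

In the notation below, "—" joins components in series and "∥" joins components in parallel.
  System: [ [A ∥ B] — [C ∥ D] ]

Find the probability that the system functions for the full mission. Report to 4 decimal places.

0.9548

Parallel (A and B): 1 − (1 − 0.790000)(1 − 0.840000) = 0.966400
Parallel (C and D): 1 − (1 − 0.850000)(1 − 0.920000) = 0.988000
Series ([0.966400] and [0.988000]): 0.966400 × 0.988000 = 0.9548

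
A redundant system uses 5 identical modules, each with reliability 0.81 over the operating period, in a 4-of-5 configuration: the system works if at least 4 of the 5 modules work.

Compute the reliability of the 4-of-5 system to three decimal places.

0.758

R = Σ_{i=4}^{5} C(5,i) p^i (1−p)^{5−i} with p = 0.81
C(5,4)·0.81^4·0.19^1 = 0.40894
C(5,5)·0.81^5·0.19^0 = 0.34868
Sum = 0.758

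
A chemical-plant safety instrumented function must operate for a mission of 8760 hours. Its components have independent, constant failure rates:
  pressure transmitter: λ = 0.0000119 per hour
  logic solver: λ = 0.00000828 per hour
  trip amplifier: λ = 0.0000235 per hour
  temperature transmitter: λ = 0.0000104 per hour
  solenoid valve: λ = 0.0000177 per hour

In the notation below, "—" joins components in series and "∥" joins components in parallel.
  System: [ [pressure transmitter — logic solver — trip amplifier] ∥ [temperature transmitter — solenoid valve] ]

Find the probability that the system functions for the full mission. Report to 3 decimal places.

0.931

R(pressure transmitter) = exp(−0.0000119 × 8760) = 0.90101
R(logic solver) = exp(−0.00000828 × 8760) = 0.93004
R(trip amplifier) = exp(−0.0000235 × 8760) = 0.81395
R(temperature transmitter) = exp(−0.0000104 × 8760) = 0.91292
R(solenoid valve) = exp(−0.0000177 × 8760) = 0.85637
Series (pressure transmitter, logic solver, and trip amplifier): 0.90101 × 0.93004 × 0.81395 = 0.68207
Series (temperature transmitter and solenoid valve): 0.91292 × 0.85637 = 0.78180
Parallel ([0.68207] and [0.78180]): 1 − (1 − 0.68207)(1 − 0.78180) = 0.931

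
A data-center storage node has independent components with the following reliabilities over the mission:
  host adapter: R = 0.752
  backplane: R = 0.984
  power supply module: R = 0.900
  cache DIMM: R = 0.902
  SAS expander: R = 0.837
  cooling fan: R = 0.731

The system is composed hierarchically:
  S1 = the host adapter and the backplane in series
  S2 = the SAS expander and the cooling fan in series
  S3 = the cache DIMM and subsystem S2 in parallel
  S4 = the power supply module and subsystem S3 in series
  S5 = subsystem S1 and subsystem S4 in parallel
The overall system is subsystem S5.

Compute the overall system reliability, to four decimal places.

0.9651

Series (host adapter and backplane): 0.752000 × 0.984000 = 0.739968
Series (SAS expander and cooling fan): 0.837000 × 0.731000 = 0.611847
Parallel (cache DIMM and [0.611847]): 1 − (1 − 0.902000)(1 − 0.611847) = 0.961961
Series (power supply module and [0.961961]): 0.900000 × 0.961961 = 0.865765
Parallel ([0.739968] and [0.865765]): 1 − (1 − 0.739968)(1 − 0.865765) = 0.9651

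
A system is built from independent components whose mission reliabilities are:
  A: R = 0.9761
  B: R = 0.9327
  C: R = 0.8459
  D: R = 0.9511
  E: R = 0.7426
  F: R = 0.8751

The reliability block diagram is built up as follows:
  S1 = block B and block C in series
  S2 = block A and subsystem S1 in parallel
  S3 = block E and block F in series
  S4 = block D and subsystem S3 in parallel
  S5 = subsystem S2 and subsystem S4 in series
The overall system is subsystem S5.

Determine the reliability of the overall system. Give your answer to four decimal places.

Series (B and C): 0.932700 × 0.845900 = 0.788971
Parallel (A and [0.788971]): 1 − (1 − 0.976100)(1 − 0.788971) = 0.994956
Series (E and F): 0.742600 × 0.875100 = 0.649849
Parallel (D and [0.649849]): 1 − (1 − 0.951100)(1 − 0.649849) = 0.982878
Series ([0.994956] and [0.982878]): 0.994956 × 0.982878 = 0.9779

0.9779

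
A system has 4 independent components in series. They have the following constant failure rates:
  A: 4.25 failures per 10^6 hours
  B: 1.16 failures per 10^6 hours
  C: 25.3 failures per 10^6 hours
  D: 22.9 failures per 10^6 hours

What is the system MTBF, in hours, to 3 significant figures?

18700

Series of exponential components: λ_sys = Σ λ_i
λ_sys = 0.00000425 + 0.00000116 + 0.0000253 + 0.0000229 = 5.3610e-05 /h
MTBF = 1 / λ_sys = 18700 h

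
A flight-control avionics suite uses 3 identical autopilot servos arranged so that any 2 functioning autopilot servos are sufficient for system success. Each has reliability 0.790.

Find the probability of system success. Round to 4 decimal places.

R = Σ_{i=2}^{3} C(3,i) p^i (1−p)^{3−i} with p = 0.790
C(3,2)·0.790^2·0.210^1 = 0.393183
C(3,3)·0.790^3·0.210^0 = 0.493039
Sum = 0.8862

0.8862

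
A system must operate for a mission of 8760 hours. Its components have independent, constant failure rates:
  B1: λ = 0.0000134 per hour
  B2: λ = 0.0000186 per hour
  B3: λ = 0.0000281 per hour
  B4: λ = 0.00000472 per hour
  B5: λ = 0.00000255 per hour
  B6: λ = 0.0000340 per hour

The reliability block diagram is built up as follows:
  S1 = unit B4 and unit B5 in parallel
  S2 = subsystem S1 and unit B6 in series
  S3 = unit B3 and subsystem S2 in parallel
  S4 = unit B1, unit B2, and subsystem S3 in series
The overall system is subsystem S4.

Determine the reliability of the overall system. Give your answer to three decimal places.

R(B1) = exp(−0.0000134 × 8760) = 0.88924
R(B2) = exp(−0.0000186 × 8760) = 0.84965
R(B3) = exp(−0.0000281 × 8760) = 0.78180
R(B4) = exp(−0.00000472 × 8760) = 0.95950
R(B5) = exp(−0.00000255 × 8760) = 0.97791
R(B6) = exp(−0.0000340 × 8760) = 0.74242
Parallel (B4 and B5): 1 − (1 − 0.95950)(1 − 0.97791) = 0.99911
Series ([0.99911] and B6): 0.99911 × 0.74242 = 0.74176
Parallel (B3 and [0.74176]): 1 − (1 − 0.78180)(1 − 0.74176) = 0.94365
Series (B1, B2, and [0.94365]): 0.88924 × 0.84965 × 0.94365 = 0.713

0.713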